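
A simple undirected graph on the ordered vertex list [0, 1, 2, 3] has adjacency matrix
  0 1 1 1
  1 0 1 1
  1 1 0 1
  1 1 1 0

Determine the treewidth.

A width-3 tree decomposition is:
Bags: B1 = {0, 1, 2, 3}
Tree: (single bag)
With just one bag of size 4, the width is 4 − 1 = 3, so tw(G) ≤ 3. For the lower bound, the 4 vertices {0, 1, 2, 3} are pairwise adjacent, and any tree decomposition puts a clique entirely inside one bag — forcing width ≥ 3. The upper and lower bounds meet at 3, so that is the treewidth.

3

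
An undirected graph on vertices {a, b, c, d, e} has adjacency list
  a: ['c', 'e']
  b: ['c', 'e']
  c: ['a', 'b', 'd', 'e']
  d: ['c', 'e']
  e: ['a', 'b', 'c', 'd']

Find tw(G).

A width-2 tree decomposition is:
Bags: B1 = {b, c, e}  B2 = {c, d, e}  B3 = {a, c, e}
Tree: B1–B2, B2–B3
Every bag has size at most 3, so the width is 3 − 1 = 2 and tw(G) ≤ 2. Conversely, {c, d, e} is a clique of size 3, and the vertices of any clique must share a bag in every tree decomposition; so some bag has ≥ 3 vertices and tw(G) ≥ 2. Hence tw(G) = 2 exactly.

2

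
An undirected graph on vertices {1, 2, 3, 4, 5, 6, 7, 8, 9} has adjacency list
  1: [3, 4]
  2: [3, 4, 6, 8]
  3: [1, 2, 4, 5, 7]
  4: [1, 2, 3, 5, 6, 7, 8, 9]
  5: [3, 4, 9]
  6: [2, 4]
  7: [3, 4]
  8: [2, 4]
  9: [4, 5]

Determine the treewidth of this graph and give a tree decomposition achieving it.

Every bag has size at most 3, so the width is 3 − 1 = 2 and tw(G) ≤ 2. For the lower bound, the 3 vertices {2, 4, 8} are pairwise adjacent, and any tree decomposition puts a clique entirely inside one bag — forcing width ≥ 2. Combining the bounds, tw(G) = 2.

Treewidth 2.
One such decomposition:
Bags: B1 = {2, 3, 4}  B2 = {3, 4, 5}  B3 = {2, 4, 6}  B4 = {1, 3, 4}  B5 = {2, 4, 8}  B6 = {4, 5, 9}  B7 = {3, 4, 7}
Tree: B1–B2, B1–B3, B1–B4, B3–B5, B2–B6, B4–B7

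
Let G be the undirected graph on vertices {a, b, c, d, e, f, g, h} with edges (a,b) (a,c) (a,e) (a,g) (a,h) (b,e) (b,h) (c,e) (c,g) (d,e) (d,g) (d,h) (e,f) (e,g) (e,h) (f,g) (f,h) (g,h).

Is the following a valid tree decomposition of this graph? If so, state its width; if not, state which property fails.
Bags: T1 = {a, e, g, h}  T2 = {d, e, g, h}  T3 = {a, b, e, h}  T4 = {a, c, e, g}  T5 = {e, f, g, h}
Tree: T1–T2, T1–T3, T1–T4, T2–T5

Yes; width 3.

Every vertex of G appears in some bag (union = {a, b, c, d, e, f, g, h}); every edge is covered by a bag; and for each vertex v the set of bags containing v is connected in the bag tree. The decomposition is therefore valid. The largest bag has 4 vertices, so the width is 3.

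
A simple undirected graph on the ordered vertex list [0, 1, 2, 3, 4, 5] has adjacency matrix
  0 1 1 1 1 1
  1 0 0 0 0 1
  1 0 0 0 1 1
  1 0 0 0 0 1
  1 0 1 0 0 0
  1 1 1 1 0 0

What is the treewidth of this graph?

A width-2 tree decomposition is:
Bags: B1 = {0, 3, 5}  B2 = {0, 2, 5}  B3 = {0, 2, 4}  B4 = {0, 1, 5}
Tree: B1–B2, B2–B3, B1–B4
Each bag holds 3 vertices, so the decomposition has width 2, which upper-bounds the treewidth. Conversely, {0, 2, 4} is a clique of size 3, and the vertices of any clique must share a bag in every tree decomposition; so some bag has ≥ 3 vertices and tw(G) ≥ 2. Therefore the treewidth is 2.

2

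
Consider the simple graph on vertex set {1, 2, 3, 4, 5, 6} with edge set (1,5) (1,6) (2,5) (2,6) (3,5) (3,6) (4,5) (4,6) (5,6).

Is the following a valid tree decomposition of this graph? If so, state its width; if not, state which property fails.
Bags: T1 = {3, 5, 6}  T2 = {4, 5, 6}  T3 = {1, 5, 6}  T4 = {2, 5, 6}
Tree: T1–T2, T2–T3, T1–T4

Checking the three conditions: (i) the bags cover all of {1, 2, 3, 4, 5, 6}; (ii) for each edge, some bag contains both endpoints; (iii) the bags containing any fixed vertex form a subtree. All hold, so the decomposition is valid with width 3 − 1 = 2.

Yes; width 2.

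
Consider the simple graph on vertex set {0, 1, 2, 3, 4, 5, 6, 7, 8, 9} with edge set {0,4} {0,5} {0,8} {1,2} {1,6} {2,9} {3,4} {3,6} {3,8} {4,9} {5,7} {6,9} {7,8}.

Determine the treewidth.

2

A width-2 tree decomposition is:
Bags: B1 = {1, 2, 9}  B2 = {1, 6, 9}  B3 = {4, 6, 9}  B4 = {3, 4, 6}  B5 = {0, 3, 4}  B6 = {0, 3, 8}  B7 = {0, 5, 8}  B8 = {5, 7, 8}
Tree: B1–B2, B2–B3, B3–B4, B4–B5, B5–B6, B6–B7, B7–B8
Every bag has size at most 3, so the width is 3 − 1 = 2 and tw(G) ≤ 2. Since 2–1–6–9–2 is a cycle in G, G is not acyclic. Forests are exactly the graphs of treewidth ≤ 1, so tw(G) ≥ 2. The upper and lower bounds meet at 2, so that is the treewidth.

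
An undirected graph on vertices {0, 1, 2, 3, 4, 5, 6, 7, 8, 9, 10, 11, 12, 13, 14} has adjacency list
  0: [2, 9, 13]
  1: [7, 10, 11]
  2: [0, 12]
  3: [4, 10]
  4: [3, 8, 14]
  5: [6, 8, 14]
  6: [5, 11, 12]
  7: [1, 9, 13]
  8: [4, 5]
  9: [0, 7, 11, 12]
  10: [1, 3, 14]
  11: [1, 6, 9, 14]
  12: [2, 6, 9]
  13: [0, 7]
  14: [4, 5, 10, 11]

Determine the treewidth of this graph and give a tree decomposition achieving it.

Each bag holds 4 vertices, so the decomposition has width 3, which upper-bounds the treewidth. For the lower bound: the 4 vertex sets {0,2,13}, {7}, {9}, {1,6,11,12} are disjoint, each induces a connected subgraph, and every pair is joined by at least one edge of G. Contracting each set to a single vertex therefore yields K_{4} as a minor, and since treewidth is minor-monotone, tw(G) ≥ tw(K_{4}) = 3. Therefore the treewidth is 3.

Treewidth 3.
One optimal decomposition is:
Bags: B1 = {0, 2, 7, 13}  B2 = {0, 2, 7, 9}  B3 = {2, 7, 9, 12}  B4 = {1, 7, 9, 12}  B5 = {1, 9, 11, 12}  B6 = {1, 6, 11, 12}  B7 = {1, 6, 10, 11}  B8 = {6, 10, 11, 14}  B9 = {5, 6, 10, 14}  B10 = {3, 5, 10, 14}  B11 = {3, 4, 5, 14}  B12 = {3, 4, 5, 8}
Tree: B1–B2, B2–B3, B3–B4, B4–B5, B5–B6, B6–B7, B7–B8, B8–B9, B9–B10, B10–B11, B11–B12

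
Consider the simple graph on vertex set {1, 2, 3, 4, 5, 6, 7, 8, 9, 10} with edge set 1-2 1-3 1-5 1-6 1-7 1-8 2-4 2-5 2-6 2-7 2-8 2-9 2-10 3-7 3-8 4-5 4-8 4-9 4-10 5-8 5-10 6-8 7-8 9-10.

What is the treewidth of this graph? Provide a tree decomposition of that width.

Treewidth 3.
Bags: B1 = {1, 2, 5, 8}  B2 = {2, 4, 5, 8}  B3 = {2, 4, 5, 10}  B4 = {1, 2, 6, 8}  B5 = {1, 2, 7, 8}  B6 = {2, 4, 9, 10}  B7 = {1, 3, 7, 8}
Tree: B1–B2, B2–B3, B1–B4, B4–B5, B3–B6, B5–B7

Every bag has size at most 4, so the width is 4 − 1 = 3 and tw(G) ≤ 3. For the lower bound, the 4 vertices {1, 2, 5, 8} are pairwise adjacent, and any tree decomposition puts a clique entirely inside one bag — forcing width ≥ 3. Therefore the treewidth is 3.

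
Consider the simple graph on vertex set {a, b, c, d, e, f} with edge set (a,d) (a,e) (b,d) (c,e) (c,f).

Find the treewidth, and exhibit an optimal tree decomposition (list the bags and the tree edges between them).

The largest bag has 2 vertices, giving width 1; this decomposition certifies tw(G) ≤ 1. Since G has at least one edge (e.g. f–c), it is not an edgeless graph, so tw(G) ≥ 1. Hence tw(G) = 1 exactly.

Treewidth 1.
One such decomposition:
Bags: B1 = {c, f}  B2 = {c, e}  B3 = {a, e}  B4 = {a, d}  B5 = {b, d}
Tree: B1–B2, B2–B3, B3–B4, B4–B5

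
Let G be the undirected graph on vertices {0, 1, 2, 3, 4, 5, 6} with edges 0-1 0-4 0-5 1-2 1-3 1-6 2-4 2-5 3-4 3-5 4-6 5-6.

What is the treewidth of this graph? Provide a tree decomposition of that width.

Treewidth 3.
One optimal decomposition is:
Bags: B1 = {1, 4, 5, 6}  B2 = {0, 1, 4, 5}  B3 = {1, 2, 4, 5}  B4 = {1, 3, 4, 5}
Tree: B1–B2, B2–B3, B3–B4

Each bag holds 4 vertices, so the decomposition has width 3, which upper-bounds the treewidth. For the lower bound: the 4 vertex sets {5,6}, {0,4}, {1}, {2} are disjoint, each induces a connected subgraph, and every pair is joined by at least one edge of G. Contracting each set to a single vertex therefore yields K_{4} as a minor, and since treewidth is minor-monotone, tw(G) ≥ tw(K_{4}) = 3. Therefore the treewidth is 3.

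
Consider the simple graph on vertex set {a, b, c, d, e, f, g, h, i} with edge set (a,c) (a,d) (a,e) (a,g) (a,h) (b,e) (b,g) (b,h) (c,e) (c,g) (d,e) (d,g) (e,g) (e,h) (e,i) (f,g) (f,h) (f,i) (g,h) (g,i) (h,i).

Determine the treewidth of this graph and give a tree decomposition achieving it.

Every bag has size at most 4, so the width is 4 − 1 = 3 and tw(G) ≤ 3. For the lower bound, the 4 vertices {a, d, e, g} are pairwise adjacent, and any tree decomposition puts a clique entirely inside one bag — forcing width ≥ 3. Therefore the treewidth is 3.

Treewidth 3.
One optimal decomposition is:
Bags: B1 = {a, e, g, h}  B2 = {e, g, h, i}  B3 = {a, c, e, g}  B4 = {f, g, h, i}  B5 = {b, e, g, h}  B6 = {a, d, e, g}
Tree: B1–B2, B1–B3, B2–B4, B1–B5, B1–B6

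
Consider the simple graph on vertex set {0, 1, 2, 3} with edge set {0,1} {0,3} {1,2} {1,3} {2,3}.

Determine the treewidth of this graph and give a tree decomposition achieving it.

Each bag holds 3 vertices, so the decomposition has width 2, which upper-bounds the treewidth. On the other hand G contains the 3-clique {0, 1, 3}. A clique must lie in a single bag of any decomposition, so no decomposition can have width below 2. The upper and lower bounds meet at 2, so that is the treewidth.

Treewidth 2.
Bags: B1 = {0, 1, 3}  B2 = {1, 2, 3}
Tree: B1–B2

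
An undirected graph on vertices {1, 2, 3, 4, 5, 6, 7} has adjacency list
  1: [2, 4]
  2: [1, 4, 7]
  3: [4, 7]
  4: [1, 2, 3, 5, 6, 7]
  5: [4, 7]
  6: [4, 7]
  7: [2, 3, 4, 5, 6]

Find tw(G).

2

A width-2 tree decomposition is:
Bags: B1 = {3, 4, 7}  B2 = {2, 4, 7}  B3 = {4, 5, 7}  B4 = {4, 6, 7}  B5 = {1, 2, 4}
Tree: B1–B2, B2–B3, B3–B4, B2–B5
Each bag holds 3 vertices, so the decomposition has width 2, which upper-bounds the treewidth. On the other hand G contains the 3-clique {1, 2, 4}. A clique must lie in a single bag of any decomposition, so no decomposition can have width below 2. The upper and lower bounds meet at 2, so that is the treewidth.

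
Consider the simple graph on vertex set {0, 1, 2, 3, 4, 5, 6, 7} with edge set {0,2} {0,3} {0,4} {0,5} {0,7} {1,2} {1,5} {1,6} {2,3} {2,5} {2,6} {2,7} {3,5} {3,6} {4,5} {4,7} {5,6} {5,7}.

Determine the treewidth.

3

A width-3 tree decomposition is:
Bags: B1 = {2, 3, 5, 6}  B2 = {0, 2, 3, 5}  B3 = {0, 2, 5, 7}  B4 = {0, 4, 5, 7}  B5 = {1, 2, 5, 6}
Tree: B1–B2, B2–B3, B3–B4, B1–B5
The largest bag has 4 vertices, giving width 3; this decomposition certifies tw(G) ≤ 3. For the lower bound, the 4 vertices {0, 2, 3, 5} are pairwise adjacent, and any tree decomposition puts a clique entirely inside one bag — forcing width ≥ 3. Combining the bounds, tw(G) = 3.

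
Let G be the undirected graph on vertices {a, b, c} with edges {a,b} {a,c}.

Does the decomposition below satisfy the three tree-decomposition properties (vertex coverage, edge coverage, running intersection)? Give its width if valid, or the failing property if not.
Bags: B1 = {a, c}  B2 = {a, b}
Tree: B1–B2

Yes; width 1.

Checking the three conditions: (i) the bags cover all of {a, b, c}; (ii) for each edge, some bag contains both endpoints; (iii) the bags containing any fixed vertex form a subtree. All hold, so the decomposition is valid with width 2 − 1 = 1.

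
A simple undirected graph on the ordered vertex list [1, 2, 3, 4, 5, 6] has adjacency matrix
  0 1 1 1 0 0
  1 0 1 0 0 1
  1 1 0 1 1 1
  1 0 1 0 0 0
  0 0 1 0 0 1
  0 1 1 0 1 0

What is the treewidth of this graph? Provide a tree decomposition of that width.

Treewidth 2.
One optimal decomposition is:
Bags: B1 = {1, 2, 3}  B2 = {2, 3, 6}  B3 = {3, 5, 6}  B4 = {1, 3, 4}
Tree: B1–B2, B2–B3, B1–B4

The largest bag has 3 vertices, giving width 2; this decomposition certifies tw(G) ≤ 2. On the other hand G contains the 3-clique {1, 2, 3}. A clique must lie in a single bag of any decomposition, so no decomposition can have width below 2. Combining the bounds, tw(G) = 2.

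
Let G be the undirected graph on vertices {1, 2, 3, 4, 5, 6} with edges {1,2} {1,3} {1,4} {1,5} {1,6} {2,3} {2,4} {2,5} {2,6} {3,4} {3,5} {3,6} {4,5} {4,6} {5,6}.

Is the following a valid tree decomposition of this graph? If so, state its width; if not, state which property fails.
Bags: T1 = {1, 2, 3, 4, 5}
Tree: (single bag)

A tree decomposition must satisfy three properties: every vertex lies in some bag; for every edge, both endpoints lie together in some bag; and for every vertex, the bags containing it form a connected subtree. Here vertex 6 appears in no bag, so the decomposition is invalid.

No — vertex 6 appears in no bag.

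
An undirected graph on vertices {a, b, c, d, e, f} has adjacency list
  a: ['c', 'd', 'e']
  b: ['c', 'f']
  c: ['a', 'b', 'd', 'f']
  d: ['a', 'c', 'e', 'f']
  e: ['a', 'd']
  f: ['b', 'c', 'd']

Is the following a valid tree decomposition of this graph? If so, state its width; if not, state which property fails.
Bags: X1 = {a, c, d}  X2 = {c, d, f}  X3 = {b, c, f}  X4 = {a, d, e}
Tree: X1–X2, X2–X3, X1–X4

Yes; width 2.

Every vertex of G appears in some bag (union = {a, b, c, d, e, f}); every edge is covered by a bag; and for each vertex v the set of bags containing v is connected in the bag tree. The decomposition is therefore valid. The largest bag has 3 vertices, so the width is 2.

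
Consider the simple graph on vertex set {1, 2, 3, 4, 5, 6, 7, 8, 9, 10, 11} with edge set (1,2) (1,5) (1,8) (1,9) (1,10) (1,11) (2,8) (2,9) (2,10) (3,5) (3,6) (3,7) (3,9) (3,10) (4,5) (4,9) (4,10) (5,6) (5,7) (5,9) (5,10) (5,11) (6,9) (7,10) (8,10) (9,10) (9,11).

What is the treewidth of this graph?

A width-3 tree decomposition is:
Bags: B1 = {1, 5, 9, 10}  B2 = {3, 5, 9, 10}  B3 = {1, 2, 9, 10}  B4 = {1, 5, 9, 11}  B5 = {3, 5, 7, 10}  B6 = {4, 5, 9, 10}  B7 = {3, 5, 6, 9}  B8 = {1, 2, 8, 10}
Tree: B1–B2, B1–B3, B1–B4, B2–B5, B2–B6, B2–B7, B3–B8
The largest bag has 4 vertices, giving width 3; this decomposition certifies tw(G) ≤ 3. On the other hand G contains the 4-clique {1, 2, 8, 10}. A clique must lie in a single bag of any decomposition, so no decomposition can have width below 3. Hence tw(G) = 3 exactly.

3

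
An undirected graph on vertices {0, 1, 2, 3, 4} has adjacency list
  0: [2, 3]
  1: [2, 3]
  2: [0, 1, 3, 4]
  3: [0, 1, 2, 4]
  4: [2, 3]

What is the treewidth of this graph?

2

A width-2 tree decomposition is:
Bags: B1 = {0, 2, 3}  B2 = {1, 2, 3}  B3 = {2, 3, 4}
Tree: B1–B2, B1–B3
The largest bag has 3 vertices, giving width 2; this decomposition certifies tw(G) ≤ 2. Conversely, {0, 2, 3} is a clique of size 3, and the vertices of any clique must share a bag in every tree decomposition; so some bag has ≥ 3 vertices and tw(G) ≥ 2. The upper and lower bounds meet at 2, so that is the treewidth.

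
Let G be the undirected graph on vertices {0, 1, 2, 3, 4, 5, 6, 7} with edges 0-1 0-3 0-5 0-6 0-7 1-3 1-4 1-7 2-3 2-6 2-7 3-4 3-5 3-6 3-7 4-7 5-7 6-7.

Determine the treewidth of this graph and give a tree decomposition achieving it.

Treewidth 3.
One such decomposition:
Bags: B1 = {1, 3, 4, 7}  B2 = {0, 1, 3, 7}  B3 = {0, 3, 5, 7}  B4 = {0, 3, 6, 7}  B5 = {2, 3, 6, 7}
Tree: B1–B2, B2–B3, B2–B4, B4–B5

The largest bag has 4 vertices, giving width 3; this decomposition certifies tw(G) ≤ 3. For the lower bound, the 4 vertices {0, 1, 3, 7} are pairwise adjacent, and any tree decomposition puts a clique entirely inside one bag — forcing width ≥ 3. Combining the bounds, tw(G) = 3.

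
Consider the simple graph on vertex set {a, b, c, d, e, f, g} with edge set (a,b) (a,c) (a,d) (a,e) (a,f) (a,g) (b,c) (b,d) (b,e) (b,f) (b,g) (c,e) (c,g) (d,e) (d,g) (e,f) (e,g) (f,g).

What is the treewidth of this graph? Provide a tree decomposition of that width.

The largest bag has 5 vertices, giving width 4; this decomposition certifies tw(G) ≤ 4. On the other hand G contains the 5-clique {a, b, d, e, g}. A clique must lie in a single bag of any decomposition, so no decomposition can have width below 4. Hence tw(G) = 4 exactly.

Treewidth 4.
One optimal decomposition is:
Bags: B1 = {a, b, c, e, g}  B2 = {a, b, e, f, g}  B3 = {a, b, d, e, g}
Tree: B1–B2, B1–B3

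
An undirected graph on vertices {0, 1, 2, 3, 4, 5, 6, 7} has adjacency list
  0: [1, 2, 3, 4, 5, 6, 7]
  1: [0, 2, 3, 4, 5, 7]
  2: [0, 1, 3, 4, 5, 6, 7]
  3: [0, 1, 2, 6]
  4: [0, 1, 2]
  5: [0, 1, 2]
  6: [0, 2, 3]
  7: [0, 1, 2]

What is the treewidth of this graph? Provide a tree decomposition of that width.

Treewidth 3.
One such decomposition:
Bags: B1 = {0, 1, 2, 5}  B2 = {0, 1, 2, 4}  B3 = {0, 1, 2, 3}  B4 = {0, 1, 2, 7}  B5 = {0, 2, 3, 6}
Tree: B1–B2, B1–B3, B3–B4, B3–B5

The largest bag has 4 vertices, giving width 3; this decomposition certifies tw(G) ≤ 3. On the other hand G contains the 4-clique {0, 1, 2, 3}. A clique must lie in a single bag of any decomposition, so no decomposition can have width below 3. Hence tw(G) = 3 exactly.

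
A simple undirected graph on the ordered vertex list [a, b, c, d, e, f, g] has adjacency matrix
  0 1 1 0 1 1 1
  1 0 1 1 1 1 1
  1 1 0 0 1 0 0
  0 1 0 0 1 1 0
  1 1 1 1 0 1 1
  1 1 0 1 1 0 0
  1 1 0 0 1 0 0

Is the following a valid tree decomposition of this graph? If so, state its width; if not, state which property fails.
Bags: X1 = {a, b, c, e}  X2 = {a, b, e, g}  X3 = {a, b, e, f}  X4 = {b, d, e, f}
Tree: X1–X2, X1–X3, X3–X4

Yes; width 3.

Every vertex of G appears in some bag (union = {a, b, c, d, e, f, g}); every edge is covered by a bag; and for each vertex v the set of bags containing v is connected in the bag tree. The decomposition is therefore valid. The largest bag has 4 vertices, so the width is 3.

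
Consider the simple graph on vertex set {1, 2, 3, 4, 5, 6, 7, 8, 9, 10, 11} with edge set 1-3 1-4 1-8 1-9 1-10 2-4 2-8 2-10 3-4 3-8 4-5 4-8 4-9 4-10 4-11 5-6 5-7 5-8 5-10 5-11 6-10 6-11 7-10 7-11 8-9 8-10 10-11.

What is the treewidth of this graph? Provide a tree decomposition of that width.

The largest bag has 4 vertices, giving width 3; this decomposition certifies tw(G) ≤ 3. On the other hand G contains the 4-clique {1, 4, 8, 9}. A clique must lie in a single bag of any decomposition, so no decomposition can have width below 3. Combining the bounds, tw(G) = 3.

Treewidth 3.
One optimal decomposition is:
Bags: B1 = {2, 4, 8, 10}  B2 = {4, 5, 8, 10}  B3 = {4, 5, 10, 11}  B4 = {1, 4, 8, 10}  B5 = {5, 6, 10, 11}  B6 = {1, 4, 8, 9}  B7 = {1, 3, 4, 8}  B8 = {5, 7, 10, 11}
Tree: B1–B2, B2–B3, B1–B4, B3–B5, B4–B6, B4–B7, B5–B8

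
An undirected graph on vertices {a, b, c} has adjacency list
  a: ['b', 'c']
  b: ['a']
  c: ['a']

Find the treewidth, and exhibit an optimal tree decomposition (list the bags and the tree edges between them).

Treewidth 1.
One such decomposition:
Bags: B1 = {a, c}  B2 = {a, b}
Tree: B1–B2

The largest bag has 2 vertices, giving width 1; this decomposition certifies tw(G) ≤ 1. Any graph with an edge has treewidth ≥ 1, and G has the edge a–c. The upper and lower bounds meet at 1, so that is the treewidth.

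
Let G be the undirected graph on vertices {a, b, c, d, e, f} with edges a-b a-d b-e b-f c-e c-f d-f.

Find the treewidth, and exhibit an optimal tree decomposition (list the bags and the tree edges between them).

Treewidth 2.
One optimal decomposition is:
Bags: B1 = {a, b, d}  B2 = {b, d, f}  B3 = {b, e, f}  B4 = {c, e, f}
Tree: B1–B2, B2–B3, B3–B4

Each bag holds 3 vertices, so the decomposition has width 2, which upper-bounds the treewidth. The edges a–d–f–b–a form a cycle, so G is not a tree and its treewidth is at least 2. Therefore the treewidth is 2.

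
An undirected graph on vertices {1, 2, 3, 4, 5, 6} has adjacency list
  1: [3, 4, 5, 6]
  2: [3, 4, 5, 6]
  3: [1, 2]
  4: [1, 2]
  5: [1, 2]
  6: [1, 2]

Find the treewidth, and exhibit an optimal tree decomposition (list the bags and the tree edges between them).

Every bag has size at most 3, so the width is 3 − 1 = 2 and tw(G) ≤ 2. The edges 6–1–3–2–6 form a cycle, so G is not a tree and its treewidth is at least 2. Therefore the treewidth is 2.

Treewidth 2.
Bags: B1 = {1, 2, 6}  B2 = {1, 2, 3}  B3 = {1, 2, 5}  B4 = {1, 2, 4}
Tree: B1–B2, B2–B3, B3–B4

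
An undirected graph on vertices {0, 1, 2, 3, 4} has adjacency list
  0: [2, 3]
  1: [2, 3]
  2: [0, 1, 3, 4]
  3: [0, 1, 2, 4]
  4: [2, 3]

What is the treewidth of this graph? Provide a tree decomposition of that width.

The largest bag has 3 vertices, giving width 2; this decomposition certifies tw(G) ≤ 2. Conversely, {0, 2, 3} is a clique of size 3, and the vertices of any clique must share a bag in every tree decomposition; so some bag has ≥ 3 vertices and tw(G) ≥ 2. Therefore the treewidth is 2.

Treewidth 2.
Bags: B1 = {2, 3, 4}  B2 = {1, 2, 3}  B3 = {0, 2, 3}
Tree: B1–B2, B1–B3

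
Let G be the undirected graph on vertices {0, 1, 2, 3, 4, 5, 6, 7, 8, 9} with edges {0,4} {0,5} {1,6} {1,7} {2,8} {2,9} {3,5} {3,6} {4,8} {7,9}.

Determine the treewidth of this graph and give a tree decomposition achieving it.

Treewidth 2.
One such decomposition:
Bags: B1 = {1, 6, 7}  B2 = {6, 7, 9}  B3 = {2, 6, 9}  B4 = {2, 6, 8}  B5 = {4, 6, 8}  B6 = {0, 4, 6}  B7 = {0, 5, 6}  B8 = {3, 5, 6}
Tree: B1–B2, B2–B3, B3–B4, B4–B5, B5–B6, B6–B7, B7–B8

Every bag has size at most 3, so the width is 3 − 1 = 2 and tw(G) ≤ 2. For the lower bound, G contains the cycle 6–1–7–9–2–8–4–0–5–3–6, so G is not a forest; only forests have treewidth ≤ 1, hence tw(G) ≥ 2. The upper and lower bounds meet at 2, so that is the treewidth.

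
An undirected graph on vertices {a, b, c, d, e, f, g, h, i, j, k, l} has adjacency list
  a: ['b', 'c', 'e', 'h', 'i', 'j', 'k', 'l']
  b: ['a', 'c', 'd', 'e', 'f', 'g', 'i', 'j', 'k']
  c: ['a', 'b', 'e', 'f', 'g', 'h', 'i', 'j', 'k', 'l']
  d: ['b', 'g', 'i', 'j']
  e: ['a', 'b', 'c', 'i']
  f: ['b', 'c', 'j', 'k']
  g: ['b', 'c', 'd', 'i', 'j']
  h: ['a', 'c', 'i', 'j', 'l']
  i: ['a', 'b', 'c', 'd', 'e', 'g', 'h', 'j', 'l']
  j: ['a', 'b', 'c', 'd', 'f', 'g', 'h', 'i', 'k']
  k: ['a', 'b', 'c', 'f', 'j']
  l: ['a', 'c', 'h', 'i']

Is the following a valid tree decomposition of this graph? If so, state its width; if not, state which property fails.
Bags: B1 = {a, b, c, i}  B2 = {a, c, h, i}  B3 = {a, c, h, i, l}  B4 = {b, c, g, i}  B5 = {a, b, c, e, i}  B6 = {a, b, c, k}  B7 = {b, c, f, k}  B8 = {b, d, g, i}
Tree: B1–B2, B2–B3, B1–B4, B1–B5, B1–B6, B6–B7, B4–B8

A tree decomposition must satisfy three properties: every vertex lies in some bag; for every edge, both endpoints lie together in some bag; and for every vertex, the bags containing it form a connected subtree. Here vertex j appears in no bag, so the decomposition is invalid.

No — vertex j appears in no bag.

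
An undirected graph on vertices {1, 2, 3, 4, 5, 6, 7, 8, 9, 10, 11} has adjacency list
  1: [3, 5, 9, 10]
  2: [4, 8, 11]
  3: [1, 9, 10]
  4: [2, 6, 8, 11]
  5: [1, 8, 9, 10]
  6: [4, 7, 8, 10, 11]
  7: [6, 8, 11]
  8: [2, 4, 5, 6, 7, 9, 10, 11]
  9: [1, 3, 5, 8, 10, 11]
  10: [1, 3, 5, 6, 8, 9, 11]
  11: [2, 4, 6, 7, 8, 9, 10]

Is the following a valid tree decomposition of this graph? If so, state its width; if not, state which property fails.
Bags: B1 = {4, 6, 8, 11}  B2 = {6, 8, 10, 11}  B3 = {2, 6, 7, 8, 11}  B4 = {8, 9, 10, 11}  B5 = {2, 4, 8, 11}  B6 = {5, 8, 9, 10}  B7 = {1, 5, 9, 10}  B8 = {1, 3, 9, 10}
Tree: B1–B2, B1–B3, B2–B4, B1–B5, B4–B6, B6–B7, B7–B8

A tree decomposition must satisfy three properties: every vertex lies in some bag; for every edge, both endpoints lie together in some bag; and for every vertex, the bags containing it form a connected subtree. Here bags containing vertex 2 are not connected in the tree, so the decomposition is invalid.

No — bags containing vertex 2 are not connected in the tree.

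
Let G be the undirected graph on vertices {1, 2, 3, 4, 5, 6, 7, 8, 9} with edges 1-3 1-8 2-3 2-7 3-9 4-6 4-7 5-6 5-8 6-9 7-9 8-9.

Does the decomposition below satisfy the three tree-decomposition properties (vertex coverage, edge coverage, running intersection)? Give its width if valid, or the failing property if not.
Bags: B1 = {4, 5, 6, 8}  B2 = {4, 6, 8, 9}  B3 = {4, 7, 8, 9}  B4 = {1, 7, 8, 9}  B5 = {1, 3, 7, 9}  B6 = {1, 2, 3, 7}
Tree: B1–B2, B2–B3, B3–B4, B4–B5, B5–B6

Yes; width 3.

Vertex coverage: the bags together contain {1, 2, 3, 4, 5, 6, 7, 8, 9}, the full vertex set. Edge coverage: each edge of G has both endpoints in at least one bag. Running intersection: for every vertex, the bags containing it form a connected subtree. All three properties hold, so this is a valid tree decomposition of width max|bag| − 1 = 3, and hence tw(G) ≤ 3.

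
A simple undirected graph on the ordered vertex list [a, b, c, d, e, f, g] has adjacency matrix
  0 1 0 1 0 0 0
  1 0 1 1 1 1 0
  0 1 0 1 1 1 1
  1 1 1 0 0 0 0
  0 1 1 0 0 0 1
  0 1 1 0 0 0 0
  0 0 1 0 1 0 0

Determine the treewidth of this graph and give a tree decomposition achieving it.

Treewidth 2.
Bags: B1 = {b, c, e}  B2 = {c, e, g}  B3 = {b, c, f}  B4 = {b, c, d}  B5 = {a, b, d}
Tree: B1–B2, B1–B3, B3–B4, B4–B5

Every bag has size at most 3, so the width is 3 − 1 = 2 and tw(G) ≤ 2. Conversely, {c, e, g} is a clique of size 3, and the vertices of any clique must share a bag in every tree decomposition; so some bag has ≥ 3 vertices and tw(G) ≥ 2. Therefore the treewidth is 2.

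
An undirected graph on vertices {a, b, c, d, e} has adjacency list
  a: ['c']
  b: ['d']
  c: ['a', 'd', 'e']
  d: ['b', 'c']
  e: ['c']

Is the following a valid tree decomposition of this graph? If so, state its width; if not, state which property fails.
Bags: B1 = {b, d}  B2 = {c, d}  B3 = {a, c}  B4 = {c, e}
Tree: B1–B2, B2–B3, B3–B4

Checking the three conditions: (i) the bags cover all of {a, b, c, d, e}; (ii) for each edge, some bag contains both endpoints; (iii) the bags containing any fixed vertex form a subtree. All hold, so the decomposition is valid with width 2 − 1 = 1.

Yes; width 1.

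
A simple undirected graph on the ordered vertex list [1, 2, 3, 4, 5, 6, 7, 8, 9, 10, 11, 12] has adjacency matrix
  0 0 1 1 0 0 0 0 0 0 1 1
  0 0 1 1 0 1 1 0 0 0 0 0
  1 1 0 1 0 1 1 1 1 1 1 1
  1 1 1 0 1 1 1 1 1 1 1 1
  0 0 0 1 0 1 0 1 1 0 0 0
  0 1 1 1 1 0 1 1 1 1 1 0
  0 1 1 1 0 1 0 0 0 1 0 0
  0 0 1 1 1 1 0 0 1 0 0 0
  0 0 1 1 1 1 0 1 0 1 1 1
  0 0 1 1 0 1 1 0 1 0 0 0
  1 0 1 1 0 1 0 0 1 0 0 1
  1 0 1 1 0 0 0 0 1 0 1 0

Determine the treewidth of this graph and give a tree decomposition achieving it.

Treewidth 4.
One optimal decomposition is:
Bags: B1 = {3, 4, 9, 11, 12}  B2 = {3, 4, 6, 9, 11}  B3 = {3, 4, 6, 8, 9}  B4 = {3, 4, 6, 9, 10}  B5 = {1, 3, 4, 11, 12}  B6 = {3, 4, 6, 7, 10}  B7 = {4, 5, 6, 8, 9}  B8 = {2, 3, 4, 6, 7}
Tree: B1–B2, B2–B3, B3–B4, B1–B5, B4–B6, B3–B7, B6–B8

Each bag holds 5 vertices, so the decomposition has width 4, which upper-bounds the treewidth. For the lower bound, the 5 vertices {1, 3, 4, 11, 12} are pairwise adjacent, and any tree decomposition puts a clique entirely inside one bag — forcing width ≥ 4. Hence tw(G) = 4 exactly.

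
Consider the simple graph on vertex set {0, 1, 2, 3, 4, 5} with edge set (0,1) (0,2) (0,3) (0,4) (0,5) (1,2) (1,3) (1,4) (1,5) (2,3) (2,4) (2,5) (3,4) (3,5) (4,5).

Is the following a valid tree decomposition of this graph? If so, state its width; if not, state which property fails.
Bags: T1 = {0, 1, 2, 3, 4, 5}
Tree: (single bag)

Vertex coverage: the bags together contain {0, 1, 2, 3, 4, 5}, the full vertex set. Edge coverage: each edge of G has both endpoints in at least one bag. Running intersection: for every vertex, the bags containing it form a connected subtree. All three properties hold, so this is a valid tree decomposition of width max|bag| − 1 = 5, and hence tw(G) ≤ 5.

Yes; width 5.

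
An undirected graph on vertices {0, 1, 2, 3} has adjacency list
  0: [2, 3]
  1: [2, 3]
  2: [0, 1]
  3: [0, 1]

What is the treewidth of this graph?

A width-2 tree decomposition is:
Bags: B1 = {0, 2, 3}  B2 = {1, 2, 3}
Tree: B1–B2
Each bag holds 3 vertices, so the decomposition has width 2, which upper-bounds the treewidth. Since 3–0–2–1–3 is a cycle in G, G is not acyclic. Forests are exactly the graphs of treewidth ≤ 1, so tw(G) ≥ 2. Hence tw(G) = 2 exactly.

2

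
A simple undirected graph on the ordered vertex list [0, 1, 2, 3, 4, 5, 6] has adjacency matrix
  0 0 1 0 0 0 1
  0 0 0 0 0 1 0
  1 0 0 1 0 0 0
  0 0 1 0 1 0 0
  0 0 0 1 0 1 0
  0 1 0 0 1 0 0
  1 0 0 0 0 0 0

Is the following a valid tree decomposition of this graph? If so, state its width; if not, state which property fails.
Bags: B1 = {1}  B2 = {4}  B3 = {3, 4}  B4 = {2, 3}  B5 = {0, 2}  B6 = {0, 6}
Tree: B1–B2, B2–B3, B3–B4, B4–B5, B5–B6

A tree decomposition must satisfy three properties: every vertex lies in some bag; for every edge, both endpoints lie together in some bag; and for every vertex, the bags containing it form a connected subtree. Here vertex 5 appears in no bag, so the decomposition is invalid.

No — vertex 5 appears in no bag.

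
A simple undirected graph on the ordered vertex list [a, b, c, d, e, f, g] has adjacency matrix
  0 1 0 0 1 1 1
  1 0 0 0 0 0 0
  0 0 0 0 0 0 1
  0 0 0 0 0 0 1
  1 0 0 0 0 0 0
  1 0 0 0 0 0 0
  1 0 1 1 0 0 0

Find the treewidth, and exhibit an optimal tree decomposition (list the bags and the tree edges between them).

The largest bag has 2 vertices, giving width 1; this decomposition certifies tw(G) ≤ 1. Any graph with an edge has treewidth ≥ 1, and G has the edge a–g. The upper and lower bounds meet at 1, so that is the treewidth.

Treewidth 1.
One optimal decomposition is:
Bags: B1 = {a, g}  B2 = {a, b}  B3 = {a, f}  B4 = {c, g}  B5 = {d, g}  B6 = {a, e}
Tree: B1–B2, B1–B3, B1–B4, B4–B5, B2–B6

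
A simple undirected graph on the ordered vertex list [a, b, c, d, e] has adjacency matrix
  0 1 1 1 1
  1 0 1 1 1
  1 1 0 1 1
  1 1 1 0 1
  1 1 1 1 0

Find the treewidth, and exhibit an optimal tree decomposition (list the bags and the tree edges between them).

Treewidth 4.
Bags: B1 = {a, b, c, d, e}
Tree: (single bag)

With just one bag of size 5, the width is 5 − 1 = 4, so tw(G) ≤ 4. On the other hand G contains the 5-clique {a, b, c, d, e}. A clique must lie in a single bag of any decomposition, so no decomposition can have width below 4. Combining the bounds, tw(G) = 4.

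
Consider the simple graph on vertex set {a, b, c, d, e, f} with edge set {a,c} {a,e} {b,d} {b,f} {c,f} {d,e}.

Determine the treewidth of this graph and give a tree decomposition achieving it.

Each bag holds 3 vertices, so the decomposition has width 2, which upper-bounds the treewidth. The edges b–f–c–a–e–d–b form a cycle, so G is not a tree and its treewidth is at least 2. Hence tw(G) = 2 exactly.

Treewidth 2.
Bags: B1 = {b, c, f}  B2 = {a, b, c}  B3 = {a, b, e}  B4 = {b, d, e}
Tree: B1–B2, B2–B3, B3–B4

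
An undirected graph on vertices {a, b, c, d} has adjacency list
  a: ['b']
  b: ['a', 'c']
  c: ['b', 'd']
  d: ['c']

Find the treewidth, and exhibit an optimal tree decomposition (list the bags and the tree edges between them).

Each bag holds 2 vertices, so the decomposition has width 1, which upper-bounds the treewidth. Any graph with an edge has treewidth ≥ 1, and G has the edge a–b. Hence tw(G) = 1 exactly.

Treewidth 1.
One such decomposition:
Bags: B1 = {a, b}  B2 = {b, c}  B3 = {c, d}
Tree: B1–B2, B2–B3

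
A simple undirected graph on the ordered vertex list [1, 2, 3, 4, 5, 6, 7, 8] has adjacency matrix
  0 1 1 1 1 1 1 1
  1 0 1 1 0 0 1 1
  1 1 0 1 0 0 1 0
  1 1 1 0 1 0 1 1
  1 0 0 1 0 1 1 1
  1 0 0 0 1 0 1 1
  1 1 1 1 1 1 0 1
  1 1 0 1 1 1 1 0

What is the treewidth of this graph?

4

A width-4 tree decomposition is:
Bags: B1 = {1, 2, 4, 7, 8}  B2 = {1, 4, 5, 7, 8}  B3 = {1, 5, 6, 7, 8}  B4 = {1, 2, 3, 4, 7}
Tree: B1–B2, B2–B3, B1–B4
Each bag holds 5 vertices, so the decomposition has width 4, which upper-bounds the treewidth. Conversely, {1, 2, 4, 7, 8} is a clique of size 5, and the vertices of any clique must share a bag in every tree decomposition; so some bag has ≥ 5 vertices and tw(G) ≥ 4. Hence tw(G) = 4 exactly.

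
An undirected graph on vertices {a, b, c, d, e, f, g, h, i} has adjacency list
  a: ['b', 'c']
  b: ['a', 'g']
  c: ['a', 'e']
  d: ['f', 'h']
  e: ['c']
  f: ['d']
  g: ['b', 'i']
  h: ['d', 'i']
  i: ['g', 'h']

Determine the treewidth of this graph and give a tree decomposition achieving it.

Treewidth 1.
One optimal decomposition is:
Bags: B1 = {c, e}  B2 = {a, c}  B3 = {a, b}  B4 = {b, g}  B5 = {g, i}  B6 = {h, i}  B7 = {d, h}  B8 = {d, f}
Tree: B1–B2, B2–B3, B3–B4, B4–B5, B5–B6, B6–B7, B7–B8

Every bag has size at most 2, so the width is 2 − 1 = 1 and tw(G) ≤ 1. Since G has at least one edge (e.g. e–c), it is not an edgeless graph, so tw(G) ≥ 1. The upper and lower bounds meet at 1, so that is the treewidth.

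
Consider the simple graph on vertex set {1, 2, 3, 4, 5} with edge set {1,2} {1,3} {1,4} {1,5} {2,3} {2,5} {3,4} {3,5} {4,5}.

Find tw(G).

3

A width-3 tree decomposition is:
Bags: B1 = {1, 2, 3, 5}  B2 = {1, 3, 4, 5}
Tree: B1–B2
The largest bag has 4 vertices, giving width 3; this decomposition certifies tw(G) ≤ 3. On the other hand G contains the 4-clique {1, 2, 3, 5}. A clique must lie in a single bag of any decomposition, so no decomposition can have width below 3. Therefore the treewidth is 3.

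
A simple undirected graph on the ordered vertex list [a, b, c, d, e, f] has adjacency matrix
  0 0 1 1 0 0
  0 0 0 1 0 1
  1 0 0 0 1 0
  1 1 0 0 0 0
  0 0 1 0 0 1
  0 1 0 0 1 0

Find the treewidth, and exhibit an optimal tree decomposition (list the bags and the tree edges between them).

Every bag has size at most 3, so the width is 3 − 1 = 2 and tw(G) ≤ 2. Since a–d–b–f–e–c–a is a cycle in G, G is not acyclic. Forests are exactly the graphs of treewidth ≤ 1, so tw(G) ≥ 2. Combining the bounds, tw(G) = 2.

Treewidth 2.
One optimal decomposition is:
Bags: B1 = {a, b, d}  B2 = {a, b, f}  B3 = {a, e, f}  B4 = {a, c, e}
Tree: B1–B2, B2–B3, B3–B4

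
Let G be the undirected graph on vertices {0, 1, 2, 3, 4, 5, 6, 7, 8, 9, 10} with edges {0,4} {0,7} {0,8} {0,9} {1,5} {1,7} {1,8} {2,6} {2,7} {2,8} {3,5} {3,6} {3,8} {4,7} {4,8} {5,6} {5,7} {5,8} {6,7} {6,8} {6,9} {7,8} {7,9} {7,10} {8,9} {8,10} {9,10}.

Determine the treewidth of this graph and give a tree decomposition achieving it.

The largest bag has 4 vertices, giving width 3; this decomposition certifies tw(G) ≤ 3. On the other hand G contains the 4-clique {3, 5, 6, 8}. A clique must lie in a single bag of any decomposition, so no decomposition can have width below 3. Therefore the treewidth is 3.

Treewidth 3.
One such decomposition:
Bags: B1 = {5, 6, 7, 8}  B2 = {3, 5, 6, 8}  B3 = {6, 7, 8, 9}  B4 = {2, 6, 7, 8}  B5 = {7, 8, 9, 10}  B6 = {0, 7, 8, 9}  B7 = {0, 4, 7, 8}  B8 = {1, 5, 7, 8}
Tree: B1–B2, B1–B3, B1–B4, B3–B5, B3–B6, B6–B7, B1–B8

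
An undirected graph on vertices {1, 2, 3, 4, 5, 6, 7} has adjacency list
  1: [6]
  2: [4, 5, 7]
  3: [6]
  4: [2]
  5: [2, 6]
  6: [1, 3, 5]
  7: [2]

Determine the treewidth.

1

A width-1 tree decomposition is:
Bags: B1 = {2, 5}  B2 = {2, 7}  B3 = {5, 6}  B4 = {1, 6}  B5 = {2, 4}  B6 = {3, 6}
Tree: B1–B2, B1–B3, B3–B4, B2–B5, B3–B6
The largest bag has 2 vertices, giving width 1; this decomposition certifies tw(G) ≤ 1. Any graph with an edge has treewidth ≥ 1, and G has the edge 2–5. Therefore the treewidth is 1.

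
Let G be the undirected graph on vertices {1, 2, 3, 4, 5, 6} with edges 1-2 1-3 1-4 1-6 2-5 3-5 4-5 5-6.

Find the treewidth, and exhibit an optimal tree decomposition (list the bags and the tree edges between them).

Each bag holds 3 vertices, so the decomposition has width 2, which upper-bounds the treewidth. Since 5–3–1–6–5 is a cycle in G, G is not acyclic. Forests are exactly the graphs of treewidth ≤ 1, so tw(G) ≥ 2. Hence tw(G) = 2 exactly.

Treewidth 2.
One optimal decomposition is:
Bags: B1 = {1, 3, 5}  B2 = {1, 5, 6}  B3 = {1, 2, 5}  B4 = {1, 4, 5}
Tree: B1–B2, B2–B3, B3–B4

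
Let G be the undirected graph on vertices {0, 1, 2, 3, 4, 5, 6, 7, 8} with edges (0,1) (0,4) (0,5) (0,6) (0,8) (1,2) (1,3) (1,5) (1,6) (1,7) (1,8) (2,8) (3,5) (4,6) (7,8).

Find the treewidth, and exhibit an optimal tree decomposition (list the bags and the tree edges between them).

Treewidth 2.
Bags: B1 = {0, 1, 8}  B2 = {0, 1, 5}  B3 = {0, 1, 6}  B4 = {1, 3, 5}  B5 = {1, 7, 8}  B6 = {1, 2, 8}  B7 = {0, 4, 6}
Tree: B1–B2, B2–B3, B2–B4, B1–B5, B5–B6, B3–B7

Each bag holds 3 vertices, so the decomposition has width 2, which upper-bounds the treewidth. For the lower bound, the 3 vertices {0, 1, 8} are pairwise adjacent, and any tree decomposition puts a clique entirely inside one bag — forcing width ≥ 2. The upper and lower bounds meet at 2, so that is the treewidth.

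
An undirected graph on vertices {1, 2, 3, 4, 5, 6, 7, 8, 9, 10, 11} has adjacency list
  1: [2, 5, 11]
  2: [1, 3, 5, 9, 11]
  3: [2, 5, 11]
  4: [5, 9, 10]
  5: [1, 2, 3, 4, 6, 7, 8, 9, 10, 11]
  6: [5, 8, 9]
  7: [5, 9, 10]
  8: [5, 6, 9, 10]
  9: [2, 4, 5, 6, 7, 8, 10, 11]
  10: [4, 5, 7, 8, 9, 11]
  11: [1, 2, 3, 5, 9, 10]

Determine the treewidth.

3

A width-3 tree decomposition is:
Bags: B1 = {5, 9, 10, 11}  B2 = {5, 7, 9, 10}  B3 = {2, 5, 9, 11}  B4 = {4, 5, 9, 10}  B5 = {1, 2, 5, 11}  B6 = {5, 8, 9, 10}  B7 = {2, 3, 5, 11}  B8 = {5, 6, 8, 9}
Tree: B1–B2, B1–B3, B2–B4, B3–B5, B4–B6, B5–B7, B6–B8
Each bag holds 4 vertices, so the decomposition has width 3, which upper-bounds the treewidth. For the lower bound, the 4 vertices {1, 2, 5, 11} are pairwise adjacent, and any tree decomposition puts a clique entirely inside one bag — forcing width ≥ 3. Therefore the treewidth is 3.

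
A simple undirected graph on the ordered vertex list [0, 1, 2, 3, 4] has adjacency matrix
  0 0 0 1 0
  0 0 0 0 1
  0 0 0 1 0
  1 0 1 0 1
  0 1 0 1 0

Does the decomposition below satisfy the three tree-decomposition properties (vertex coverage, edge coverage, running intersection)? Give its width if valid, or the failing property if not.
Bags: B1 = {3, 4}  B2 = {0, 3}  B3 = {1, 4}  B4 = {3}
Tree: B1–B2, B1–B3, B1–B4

No — vertex 2 appears in no bag.

A tree decomposition must satisfy three properties: every vertex lies in some bag; for every edge, both endpoints lie together in some bag; and for every vertex, the bags containing it form a connected subtree. Here vertex 2 appears in no bag, so the decomposition is invalid.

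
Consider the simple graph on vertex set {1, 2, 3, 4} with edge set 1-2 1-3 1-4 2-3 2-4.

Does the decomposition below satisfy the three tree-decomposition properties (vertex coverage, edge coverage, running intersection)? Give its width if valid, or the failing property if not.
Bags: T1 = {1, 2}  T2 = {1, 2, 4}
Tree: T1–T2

A tree decomposition must satisfy three properties: every vertex lies in some bag; for every edge, both endpoints lie together in some bag; and for every vertex, the bags containing it form a connected subtree. Here vertex 3 appears in no bag, so the decomposition is invalid.

No — vertex 3 appears in no bag.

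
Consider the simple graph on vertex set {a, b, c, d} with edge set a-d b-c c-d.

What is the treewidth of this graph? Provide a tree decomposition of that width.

Treewidth 1.
One optimal decomposition is:
Bags: B1 = {b, c}  B2 = {c, d}  B3 = {a, d}
Tree: B1–B2, B2–B3

Every bag has size at most 2, so the width is 2 − 1 = 1 and tw(G) ≤ 1. G has an edge, so its treewidth is at least 1. Combining the bounds, tw(G) = 1.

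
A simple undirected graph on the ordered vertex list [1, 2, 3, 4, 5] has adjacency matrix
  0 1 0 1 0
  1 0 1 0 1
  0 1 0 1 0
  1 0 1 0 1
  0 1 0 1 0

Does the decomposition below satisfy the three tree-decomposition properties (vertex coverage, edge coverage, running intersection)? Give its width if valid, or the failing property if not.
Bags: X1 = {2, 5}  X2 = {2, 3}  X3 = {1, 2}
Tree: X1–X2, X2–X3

No — vertex 4 appears in no bag.

A tree decomposition must satisfy three properties: every vertex lies in some bag; for every edge, both endpoints lie together in some bag; and for every vertex, the bags containing it form a connected subtree. Here vertex 4 appears in no bag, so the decomposition is invalid.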